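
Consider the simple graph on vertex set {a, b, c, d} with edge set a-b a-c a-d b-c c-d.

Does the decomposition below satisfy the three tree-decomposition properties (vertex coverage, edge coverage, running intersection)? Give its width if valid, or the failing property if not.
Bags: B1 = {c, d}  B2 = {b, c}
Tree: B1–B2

No — vertex a appears in no bag.

A tree decomposition must satisfy three properties: every vertex lies in some bag; for every edge, both endpoints lie together in some bag; and for every vertex, the bags containing it form a connected subtree. Here vertex a appears in no bag, so the decomposition is invalid.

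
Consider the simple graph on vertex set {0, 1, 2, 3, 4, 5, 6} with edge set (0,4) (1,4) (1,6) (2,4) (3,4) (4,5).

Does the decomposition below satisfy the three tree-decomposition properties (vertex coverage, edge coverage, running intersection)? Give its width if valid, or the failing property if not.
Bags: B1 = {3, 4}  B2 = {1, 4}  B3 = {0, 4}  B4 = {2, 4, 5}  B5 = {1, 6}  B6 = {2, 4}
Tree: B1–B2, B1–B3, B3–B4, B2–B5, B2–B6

No — bags containing vertex 2 are not connected in the tree.

A tree decomposition must satisfy three properties: every vertex lies in some bag; for every edge, both endpoints lie together in some bag; and for every vertex, the bags containing it form a connected subtree. Here bags containing vertex 2 are not connected in the tree, so the decomposition is invalid.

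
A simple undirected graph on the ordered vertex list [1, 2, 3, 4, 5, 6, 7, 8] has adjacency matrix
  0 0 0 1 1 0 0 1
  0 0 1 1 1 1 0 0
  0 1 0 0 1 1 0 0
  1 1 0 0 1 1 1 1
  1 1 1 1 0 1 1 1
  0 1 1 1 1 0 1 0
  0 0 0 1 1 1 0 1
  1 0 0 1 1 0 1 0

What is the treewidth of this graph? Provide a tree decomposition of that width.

Treewidth 3.
Bags: B1 = {1, 4, 5, 8}  B2 = {4, 5, 7, 8}  B3 = {4, 5, 6, 7}  B4 = {2, 4, 5, 6}  B5 = {2, 3, 5, 6}
Tree: B1–B2, B2–B3, B3–B4, B4–B5

The largest bag has 4 vertices, giving width 3; this decomposition certifies tw(G) ≤ 3. For the lower bound, the 4 vertices {2, 3, 5, 6} are pairwise adjacent, and any tree decomposition puts a clique entirely inside one bag — forcing width ≥ 3. Combining the bounds, tw(G) = 3.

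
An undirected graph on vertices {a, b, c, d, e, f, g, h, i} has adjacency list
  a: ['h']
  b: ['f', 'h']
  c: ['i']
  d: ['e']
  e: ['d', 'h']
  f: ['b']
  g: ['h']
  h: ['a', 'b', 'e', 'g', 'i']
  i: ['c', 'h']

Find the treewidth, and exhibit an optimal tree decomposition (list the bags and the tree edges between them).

The largest bag has 2 vertices, giving width 1; this decomposition certifies tw(G) ≤ 1. Any graph with an edge has treewidth ≥ 1, and G has the edge e–h. The upper and lower bounds meet at 1, so that is the treewidth.

Treewidth 1.
One such decomposition:
Bags: B1 = {e, h}  B2 = {b, h}  B3 = {d, e}  B4 = {h, i}  B5 = {c, i}  B6 = {b, f}  B7 = {a, h}  B8 = {g, h}
Tree: B1–B2, B1–B3, B1–B4, B4–B5, B2–B6, B4–B7, B7–B8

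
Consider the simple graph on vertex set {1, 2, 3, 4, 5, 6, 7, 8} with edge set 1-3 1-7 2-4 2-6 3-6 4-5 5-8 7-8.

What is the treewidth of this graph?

2

A width-2 tree decomposition is:
Bags: B1 = {1, 7, 8}  B2 = {1, 5, 8}  B3 = {1, 4, 5}  B4 = {1, 2, 4}  B5 = {1, 2, 6}  B6 = {1, 3, 6}
Tree: B1–B2, B2–B3, B3–B4, B4–B5, B5–B6
The largest bag has 3 vertices, giving width 2; this decomposition certifies tw(G) ≤ 2. The edges 1–7–8–5–4–2–6–3–1 form a cycle, so G is not a tree and its treewidth is at least 2. Combining the bounds, tw(G) = 2.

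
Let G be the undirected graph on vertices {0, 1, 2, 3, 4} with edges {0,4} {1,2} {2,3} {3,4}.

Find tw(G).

1

A width-1 tree decomposition is:
Bags: B1 = {1, 2}  B2 = {2, 3}  B3 = {3, 4}  B4 = {0, 4}
Tree: B1–B2, B2–B3, B3–B4
Every bag has size at most 2, so the width is 2 − 1 = 1 and tw(G) ≤ 1. G has an edge, so its treewidth is at least 1. Hence tw(G) = 1 exactly.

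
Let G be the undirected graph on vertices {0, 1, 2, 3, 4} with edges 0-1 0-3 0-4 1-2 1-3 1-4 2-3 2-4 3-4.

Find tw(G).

A width-3 tree decomposition is:
Bags: B1 = {1, 2, 3, 4}  B2 = {0, 1, 3, 4}
Tree: B1–B2
Each bag holds 4 vertices, so the decomposition has width 3, which upper-bounds the treewidth. For the lower bound, the 4 vertices {0, 1, 3, 4} are pairwise adjacent, and any tree decomposition puts a clique entirely inside one bag — forcing width ≥ 3. Hence tw(G) = 3 exactly.

3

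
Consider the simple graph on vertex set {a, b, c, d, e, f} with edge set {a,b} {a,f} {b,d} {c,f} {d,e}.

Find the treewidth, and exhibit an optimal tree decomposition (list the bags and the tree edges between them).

Each bag holds 2 vertices, so the decomposition has width 1, which upper-bounds the treewidth. G has an edge, so its treewidth is at least 1. Combining the bounds, tw(G) = 1.

Treewidth 1.
One such decomposition:
Bags: B1 = {c, f}  B2 = {a, f}  B3 = {a, b}  B4 = {b, d}  B5 = {d, e}
Tree: B1–B2, B2–B3, B3–B4, B4–B5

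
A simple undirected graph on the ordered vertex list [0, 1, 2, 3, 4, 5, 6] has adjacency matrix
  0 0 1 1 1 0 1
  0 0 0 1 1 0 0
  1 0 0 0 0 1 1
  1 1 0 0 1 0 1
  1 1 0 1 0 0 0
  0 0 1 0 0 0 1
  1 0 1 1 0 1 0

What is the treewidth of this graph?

A width-2 tree decomposition is:
Bags: B1 = {0, 3, 6}  B2 = {0, 2, 6}  B3 = {0, 3, 4}  B4 = {1, 3, 4}  B5 = {2, 5, 6}
Tree: B1–B2, B1–B3, B3–B4, B2–B5
Every bag has size at most 3, so the width is 3 − 1 = 2 and tw(G) ≤ 2. On the other hand G contains the 3-clique {0, 2, 6}. A clique must lie in a single bag of any decomposition, so no decomposition can have width below 2. Therefore the treewidth is 2.

2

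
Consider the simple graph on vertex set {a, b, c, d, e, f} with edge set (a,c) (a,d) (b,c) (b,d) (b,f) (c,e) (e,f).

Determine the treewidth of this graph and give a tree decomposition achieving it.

Every bag has size at most 3, so the width is 3 − 1 = 2 and tw(G) ≤ 2. Since d–a–c–b–d is a cycle in G, G is not acyclic. Forests are exactly the graphs of treewidth ≤ 1, so tw(G) ≥ 2. The upper and lower bounds meet at 2, so that is the treewidth.

Treewidth 2.
Bags: B1 = {a, b, d}  B2 = {a, b, c}  B3 = {b, c, f}  B4 = {c, e, f}
Tree: B1–B2, B2–B3, B3–B4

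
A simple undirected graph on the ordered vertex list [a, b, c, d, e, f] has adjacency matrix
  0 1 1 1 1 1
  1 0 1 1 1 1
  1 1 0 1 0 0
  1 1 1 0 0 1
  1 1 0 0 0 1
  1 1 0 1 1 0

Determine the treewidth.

3

A width-3 tree decomposition is:
Bags: B1 = {a, b, d, f}  B2 = {a, b, c, d}  B3 = {a, b, e, f}
Tree: B1–B2, B1–B3
The largest bag has 4 vertices, giving width 3; this decomposition certifies tw(G) ≤ 3. Conversely, {a, b, c, d} is a clique of size 4, and the vertices of any clique must share a bag in every tree decomposition; so some bag has ≥ 4 vertices and tw(G) ≥ 3. Therefore the treewidth is 3.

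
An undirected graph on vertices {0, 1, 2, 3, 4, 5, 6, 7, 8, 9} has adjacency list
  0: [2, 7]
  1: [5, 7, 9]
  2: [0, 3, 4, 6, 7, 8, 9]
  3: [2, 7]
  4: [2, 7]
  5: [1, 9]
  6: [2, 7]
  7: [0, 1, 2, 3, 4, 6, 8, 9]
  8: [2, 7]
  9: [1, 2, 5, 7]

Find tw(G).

2

A width-2 tree decomposition is:
Bags: B1 = {2, 3, 7}  B2 = {2, 7, 9}  B3 = {1, 7, 9}  B4 = {2, 4, 7}  B5 = {2, 7, 8}  B6 = {2, 6, 7}  B7 = {0, 2, 7}  B8 = {1, 5, 9}
Tree: B1–B2, B2–B3, B2–B4, B2–B5, B5–B6, B5–B7, B3–B8
The largest bag has 3 vertices, giving width 2; this decomposition certifies tw(G) ≤ 2. Conversely, {1, 5, 9} is a clique of size 3, and the vertices of any clique must share a bag in every tree decomposition; so some bag has ≥ 3 vertices and tw(G) ≥ 2. The upper and lower bounds meet at 2, so that is the treewidth.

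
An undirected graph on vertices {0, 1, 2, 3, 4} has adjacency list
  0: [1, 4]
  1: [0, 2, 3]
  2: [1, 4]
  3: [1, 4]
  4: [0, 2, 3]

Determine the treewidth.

2

A width-2 tree decomposition is:
Bags: B1 = {0, 1, 4}  B2 = {1, 2, 4}  B3 = {1, 3, 4}
Tree: B1–B2, B2–B3
The largest bag has 3 vertices, giving width 2; this decomposition certifies tw(G) ≤ 2. For the lower bound, G contains the cycle 4–0–1–2–4, so G is not a forest; only forests have treewidth ≤ 1, hence tw(G) ≥ 2. Hence tw(G) = 2 exactly.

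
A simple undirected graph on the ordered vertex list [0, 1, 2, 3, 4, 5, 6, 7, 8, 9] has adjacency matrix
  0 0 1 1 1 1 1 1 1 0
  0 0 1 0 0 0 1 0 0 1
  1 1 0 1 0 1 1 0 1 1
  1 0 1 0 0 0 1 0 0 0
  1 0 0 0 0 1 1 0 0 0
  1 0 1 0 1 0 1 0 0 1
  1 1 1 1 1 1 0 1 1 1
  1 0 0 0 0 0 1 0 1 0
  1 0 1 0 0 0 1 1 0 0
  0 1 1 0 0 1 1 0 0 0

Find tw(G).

A width-3 tree decomposition is:
Bags: B1 = {0, 4, 5, 6}  B2 = {0, 2, 5, 6}  B3 = {0, 2, 3, 6}  B4 = {2, 5, 6, 9}  B5 = {1, 2, 6, 9}  B6 = {0, 2, 6, 8}  B7 = {0, 6, 7, 8}
Tree: B1–B2, B2–B3, B2–B4, B4–B5, B2–B6, B6–B7
The largest bag has 4 vertices, giving width 3; this decomposition certifies tw(G) ≤ 3. For the lower bound, the 4 vertices {0, 2, 6, 8} are pairwise adjacent, and any tree decomposition puts a clique entirely inside one bag — forcing width ≥ 3. Hence tw(G) = 3 exactly.

3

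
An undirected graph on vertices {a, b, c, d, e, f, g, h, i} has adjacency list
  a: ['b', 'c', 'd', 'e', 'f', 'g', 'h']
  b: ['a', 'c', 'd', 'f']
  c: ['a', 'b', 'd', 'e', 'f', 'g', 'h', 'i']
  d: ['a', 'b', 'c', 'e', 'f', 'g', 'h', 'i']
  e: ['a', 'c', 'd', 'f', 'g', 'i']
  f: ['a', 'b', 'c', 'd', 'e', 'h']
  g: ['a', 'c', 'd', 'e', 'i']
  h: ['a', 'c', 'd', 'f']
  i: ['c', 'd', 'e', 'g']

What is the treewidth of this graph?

4

A width-4 tree decomposition is:
Bags: B1 = {a, c, d, f, h}  B2 = {a, c, d, e, f}  B3 = {a, c, d, e, g}  B4 = {a, b, c, d, f}  B5 = {c, d, e, g, i}
Tree: B1–B2, B2–B3, B1–B4, B3–B5
Each bag holds 5 vertices, so the decomposition has width 4, which upper-bounds the treewidth. For the lower bound, the 5 vertices {a, c, d, e, g} are pairwise adjacent, and any tree decomposition puts a clique entirely inside one bag — forcing width ≥ 4. Hence tw(G) = 4 exactly.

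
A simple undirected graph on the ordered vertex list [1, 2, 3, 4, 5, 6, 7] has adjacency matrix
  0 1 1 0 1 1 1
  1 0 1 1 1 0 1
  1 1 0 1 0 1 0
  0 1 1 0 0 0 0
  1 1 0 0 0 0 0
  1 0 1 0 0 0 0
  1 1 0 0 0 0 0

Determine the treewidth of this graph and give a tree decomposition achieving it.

Treewidth 2.
Bags: B1 = {1, 2, 3}  B2 = {1, 2, 7}  B3 = {2, 3, 4}  B4 = {1, 3, 6}  B5 = {1, 2, 5}
Tree: B1–B2, B1–B3, B1–B4, B2–B5

The largest bag has 3 vertices, giving width 2; this decomposition certifies tw(G) ≤ 2. For the lower bound, the 3 vertices {1, 2, 3} are pairwise adjacent, and any tree decomposition puts a clique entirely inside one bag — forcing width ≥ 2. Therefore the treewidth is 2.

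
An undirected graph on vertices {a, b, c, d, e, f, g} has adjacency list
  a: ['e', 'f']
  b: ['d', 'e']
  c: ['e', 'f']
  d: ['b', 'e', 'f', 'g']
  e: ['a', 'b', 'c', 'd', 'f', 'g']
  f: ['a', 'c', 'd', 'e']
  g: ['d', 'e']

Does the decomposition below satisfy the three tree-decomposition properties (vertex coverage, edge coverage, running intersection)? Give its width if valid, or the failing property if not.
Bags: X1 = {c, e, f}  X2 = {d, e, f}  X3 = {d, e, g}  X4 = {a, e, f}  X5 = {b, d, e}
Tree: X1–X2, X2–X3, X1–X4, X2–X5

Vertex coverage: the bags together contain {a, b, c, d, e, f, g}, the full vertex set. Edge coverage: each edge of G has both endpoints in at least one bag. Running intersection: for every vertex, the bags containing it form a connected subtree. All three properties hold, so this is a valid tree decomposition of width max|bag| − 1 = 2, and hence tw(G) ≤ 2.

Yes; width 2.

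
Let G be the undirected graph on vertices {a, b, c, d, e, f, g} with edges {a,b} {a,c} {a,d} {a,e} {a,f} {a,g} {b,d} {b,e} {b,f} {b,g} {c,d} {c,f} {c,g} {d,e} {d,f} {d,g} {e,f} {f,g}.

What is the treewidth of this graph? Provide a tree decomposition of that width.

Every bag has size at most 5, so the width is 5 − 1 = 4 and tw(G) ≤ 4. Conversely, {a, c, d, f, g} is a clique of size 5, and the vertices of any clique must share a bag in every tree decomposition; so some bag has ≥ 5 vertices and tw(G) ≥ 4. Hence tw(G) = 4 exactly.

Treewidth 4.
Bags: B1 = {a, b, d, e, f}  B2 = {a, b, d, f, g}  B3 = {a, c, d, f, g}
Tree: B1–B2, B2–B3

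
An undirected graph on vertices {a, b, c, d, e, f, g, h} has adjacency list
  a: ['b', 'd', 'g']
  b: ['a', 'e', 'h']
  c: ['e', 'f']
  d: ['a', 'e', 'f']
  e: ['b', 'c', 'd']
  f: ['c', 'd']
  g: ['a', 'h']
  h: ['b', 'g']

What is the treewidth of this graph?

A width-2 tree decomposition is:
Bags: B1 = {a, g, h}  B2 = {a, b, h}  B3 = {a, b, d}  B4 = {b, d, e}  B5 = {d, e, f}  B6 = {c, e, f}
Tree: B1–B2, B2–B3, B3–B4, B4–B5, B5–B6
Every bag has size at most 3, so the width is 3 − 1 = 2 and tw(G) ≤ 2. For the lower bound, G contains the cycle g–h–b–a–g, so G is not a forest; only forests have treewidth ≤ 1, hence tw(G) ≥ 2. Hence tw(G) = 2 exactly.

2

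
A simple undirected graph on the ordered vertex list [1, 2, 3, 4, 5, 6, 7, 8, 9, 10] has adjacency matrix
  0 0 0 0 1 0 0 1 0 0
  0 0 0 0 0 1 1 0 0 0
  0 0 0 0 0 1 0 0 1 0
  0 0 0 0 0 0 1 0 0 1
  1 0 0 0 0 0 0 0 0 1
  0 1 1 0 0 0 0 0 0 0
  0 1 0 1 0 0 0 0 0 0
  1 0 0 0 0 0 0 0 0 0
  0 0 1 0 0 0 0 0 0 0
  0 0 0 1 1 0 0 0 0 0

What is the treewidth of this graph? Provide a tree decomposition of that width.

Treewidth 1.
One such decomposition:
Bags: B1 = {3, 9}  B2 = {3, 6}  B3 = {2, 6}  B4 = {2, 7}  B5 = {4, 7}  B6 = {4, 10}  B7 = {5, 10}  B8 = {1, 5}  B9 = {1, 8}
Tree: B1–B2, B2–B3, B3–B4, B4–B5, B5–B6, B6–B7, B7–B8, B8–B9

Each bag holds 2 vertices, so the decomposition has width 1, which upper-bounds the treewidth. Any graph with an edge has treewidth ≥ 1, and G has the edge 9–3. Hence tw(G) = 1 exactly.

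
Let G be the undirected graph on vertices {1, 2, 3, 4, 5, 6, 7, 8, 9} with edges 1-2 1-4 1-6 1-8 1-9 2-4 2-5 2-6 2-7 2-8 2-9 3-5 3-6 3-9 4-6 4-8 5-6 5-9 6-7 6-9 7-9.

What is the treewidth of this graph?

3

A width-3 tree decomposition is:
Bags: B1 = {2, 5, 6, 9}  B2 = {3, 5, 6, 9}  B3 = {1, 2, 6, 9}  B4 = {1, 2, 4, 6}  B5 = {1, 2, 4, 8}  B6 = {2, 6, 7, 9}
Tree: B1–B2, B1–B3, B3–B4, B4–B5, B1–B6
Each bag holds 4 vertices, so the decomposition has width 3, which upper-bounds the treewidth. On the other hand G contains the 4-clique {1, 2, 4, 8}. A clique must lie in a single bag of any decomposition, so no decomposition can have width below 3. Therefore the treewidth is 3.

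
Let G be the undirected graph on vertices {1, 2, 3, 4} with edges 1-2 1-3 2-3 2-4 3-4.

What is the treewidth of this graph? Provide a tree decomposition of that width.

Treewidth 2.
One such decomposition:
Bags: B1 = {1, 2, 3}  B2 = {2, 3, 4}
Tree: B1–B2

Each bag holds 3 vertices, so the decomposition has width 2, which upper-bounds the treewidth. For the lower bound, the 3 vertices {1, 2, 3} are pairwise adjacent, and any tree decomposition puts a clique entirely inside one bag — forcing width ≥ 2. Therefore the treewidth is 2.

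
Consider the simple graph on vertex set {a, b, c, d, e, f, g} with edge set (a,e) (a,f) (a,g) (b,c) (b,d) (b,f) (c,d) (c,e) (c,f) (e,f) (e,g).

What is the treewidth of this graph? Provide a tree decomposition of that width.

Every bag has size at most 3, so the width is 3 − 1 = 2 and tw(G) ≤ 2. Conversely, {a, e, g} is a clique of size 3, and the vertices of any clique must share a bag in every tree decomposition; so some bag has ≥ 3 vertices and tw(G) ≥ 2. The upper and lower bounds meet at 2, so that is the treewidth.

Treewidth 2.
Bags: B1 = {a, e, f}  B2 = {a, e, g}  B3 = {c, e, f}  B4 = {b, c, f}  B5 = {b, c, d}
Tree: B1–B2, B1–B3, B3–B4, B4–B5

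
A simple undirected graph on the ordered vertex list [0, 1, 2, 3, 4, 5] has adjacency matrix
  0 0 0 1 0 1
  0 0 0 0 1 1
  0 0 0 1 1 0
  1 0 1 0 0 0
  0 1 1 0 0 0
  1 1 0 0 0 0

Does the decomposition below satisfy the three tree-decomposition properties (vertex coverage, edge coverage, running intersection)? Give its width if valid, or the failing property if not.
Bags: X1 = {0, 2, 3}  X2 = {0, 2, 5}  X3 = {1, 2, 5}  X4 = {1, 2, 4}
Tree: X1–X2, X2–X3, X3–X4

Vertex coverage: the bags together contain {0, 1, 2, 3, 4, 5}, the full vertex set. Edge coverage: each edge of G has both endpoints in at least one bag. Running intersection: for every vertex, the bags containing it form a connected subtree. All three properties hold, so this is a valid tree decomposition of width max|bag| − 1 = 2, and hence tw(G) ≤ 2.

Yes; width 2.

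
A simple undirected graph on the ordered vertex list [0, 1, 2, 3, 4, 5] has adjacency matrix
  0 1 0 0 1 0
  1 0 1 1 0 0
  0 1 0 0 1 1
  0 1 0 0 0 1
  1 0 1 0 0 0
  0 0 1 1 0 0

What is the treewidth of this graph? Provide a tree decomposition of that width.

Treewidth 2.
One such decomposition:
Bags: B1 = {0, 1, 4}  B2 = {1, 2, 4}  B3 = {1, 2, 3}  B4 = {2, 3, 5}
Tree: B1–B2, B2–B3, B3–B4

Each bag holds 3 vertices, so the decomposition has width 2, which upper-bounds the treewidth. For the lower bound, G contains the cycle 0–4–2–1–0, so G is not a forest; only forests have treewidth ≤ 1, hence tw(G) ≥ 2. Therefore the treewidth is 2.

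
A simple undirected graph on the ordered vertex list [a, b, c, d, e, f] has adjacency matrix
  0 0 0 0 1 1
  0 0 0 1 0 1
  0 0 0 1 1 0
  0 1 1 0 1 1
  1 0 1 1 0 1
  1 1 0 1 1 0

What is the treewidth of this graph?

2

A width-2 tree decomposition is:
Bags: B1 = {c, d, e}  B2 = {d, e, f}  B3 = {b, d, f}  B4 = {a, e, f}
Tree: B1–B2, B2–B3, B2–B4
Every bag has size at most 3, so the width is 3 − 1 = 2 and tw(G) ≤ 2. Conversely, {c, d, e} is a clique of size 3, and the vertices of any clique must share a bag in every tree decomposition; so some bag has ≥ 3 vertices and tw(G) ≥ 2. The upper and lower bounds meet at 2, so that is the treewidth.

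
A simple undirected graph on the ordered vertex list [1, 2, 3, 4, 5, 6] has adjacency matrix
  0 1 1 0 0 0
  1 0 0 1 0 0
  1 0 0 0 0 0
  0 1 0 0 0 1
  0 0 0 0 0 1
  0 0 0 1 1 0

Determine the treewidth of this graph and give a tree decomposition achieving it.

Treewidth 1.
Bags: B1 = {5, 6}  B2 = {4, 6}  B3 = {2, 4}  B4 = {1, 2}  B5 = {1, 3}
Tree: B1–B2, B2–B3, B3–B4, B4–B5

Each bag holds 2 vertices, so the decomposition has width 1, which upper-bounds the treewidth. G has an edge, so its treewidth is at least 1. Hence tw(G) = 1 exactly.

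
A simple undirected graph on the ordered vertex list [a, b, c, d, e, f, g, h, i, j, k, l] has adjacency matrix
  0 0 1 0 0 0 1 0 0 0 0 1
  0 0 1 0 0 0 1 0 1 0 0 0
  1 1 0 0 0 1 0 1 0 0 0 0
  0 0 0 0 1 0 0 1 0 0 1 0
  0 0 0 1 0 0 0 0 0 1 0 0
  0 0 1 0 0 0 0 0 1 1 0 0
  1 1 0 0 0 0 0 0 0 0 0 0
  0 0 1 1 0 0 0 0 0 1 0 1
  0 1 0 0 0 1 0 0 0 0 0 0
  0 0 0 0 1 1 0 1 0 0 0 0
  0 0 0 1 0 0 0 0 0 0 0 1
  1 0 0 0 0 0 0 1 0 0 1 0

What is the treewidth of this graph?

3

A width-3 tree decomposition is:
Bags: B1 = {d, e, j, k}  B2 = {d, h, j, k}  B3 = {h, j, k, l}  B4 = {f, h, j, l}  B5 = {c, f, h, l}  B6 = {a, c, f, l}  B7 = {a, c, f, i}  B8 = {a, b, c, i}  B9 = {a, b, g, i}
Tree: B1–B2, B2–B3, B3–B4, B4–B5, B5–B6, B6–B7, B7–B8, B8–B9
Every bag has size at most 4, so the width is 4 − 1 = 3 and tw(G) ≤ 3. For the lower bound: the 4 vertex sets {d,e,k}, {j}, {h}, {a,c,f,l} are disjoint, each induces a connected subgraph, and every pair is joined by at least one edge of G. Contracting each set to a single vertex therefore yields K_{4} as a minor, and since treewidth is minor-monotone, tw(G) ≥ tw(K_{4}) = 3. The upper and lower bounds meet at 3, so that is the treewidth.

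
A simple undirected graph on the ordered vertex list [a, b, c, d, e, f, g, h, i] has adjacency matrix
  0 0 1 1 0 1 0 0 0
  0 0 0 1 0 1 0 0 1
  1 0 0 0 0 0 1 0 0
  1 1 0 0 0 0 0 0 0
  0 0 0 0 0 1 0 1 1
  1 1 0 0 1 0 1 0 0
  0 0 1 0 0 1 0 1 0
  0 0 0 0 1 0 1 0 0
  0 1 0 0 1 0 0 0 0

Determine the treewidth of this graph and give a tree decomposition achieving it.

Treewidth 3.
One optimal decomposition is:
Bags: B1 = {a, c, g, h}  B2 = {a, f, g, h}  B3 = {a, e, f, h}  B4 = {a, d, e, f}  B5 = {b, d, e, f}  B6 = {b, d, e, i}
Tree: B1–B2, B2–B3, B3–B4, B4–B5, B5–B6

The largest bag has 4 vertices, giving width 3; this decomposition certifies tw(G) ≤ 3. For the lower bound: the 4 vertex sets {c,g,h}, {a}, {f}, {b,d,e,i} are disjoint, each induces a connected subgraph, and every pair is joined by at least one edge of G. Contracting each set to a single vertex therefore yields K_{4} as a minor, and since treewidth is minor-monotone, tw(G) ≥ tw(K_{4}) = 3. Combining the bounds, tw(G) = 3.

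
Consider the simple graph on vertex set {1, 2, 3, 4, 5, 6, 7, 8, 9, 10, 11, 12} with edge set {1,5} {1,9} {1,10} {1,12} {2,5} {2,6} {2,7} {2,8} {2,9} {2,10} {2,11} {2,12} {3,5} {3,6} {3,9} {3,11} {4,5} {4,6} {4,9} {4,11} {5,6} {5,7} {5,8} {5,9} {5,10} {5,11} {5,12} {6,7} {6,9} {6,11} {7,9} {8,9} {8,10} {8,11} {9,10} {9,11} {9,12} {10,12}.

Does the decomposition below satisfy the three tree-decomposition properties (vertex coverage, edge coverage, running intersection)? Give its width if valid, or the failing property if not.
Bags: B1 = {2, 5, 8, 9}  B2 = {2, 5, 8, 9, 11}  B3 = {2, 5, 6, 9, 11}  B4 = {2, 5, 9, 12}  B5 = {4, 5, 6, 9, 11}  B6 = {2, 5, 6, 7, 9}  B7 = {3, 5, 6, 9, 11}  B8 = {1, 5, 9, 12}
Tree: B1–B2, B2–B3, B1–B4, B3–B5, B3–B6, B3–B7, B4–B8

No — vertex 10 appears in no bag.

A tree decomposition must satisfy three properties: every vertex lies in some bag; for every edge, both endpoints lie together in some bag; and for every vertex, the bags containing it form a connected subtree. Here vertex 10 appears in no bag, so the decomposition is invalid.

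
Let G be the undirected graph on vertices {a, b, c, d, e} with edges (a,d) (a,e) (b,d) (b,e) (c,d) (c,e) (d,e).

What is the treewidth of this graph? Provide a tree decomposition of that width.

Treewidth 2.
One such decomposition:
Bags: B1 = {c, d, e}  B2 = {a, d, e}  B3 = {b, d, e}
Tree: B1–B2, B2–B3

The largest bag has 3 vertices, giving width 2; this decomposition certifies tw(G) ≤ 2. Conversely, {c, d, e} is a clique of size 3, and the vertices of any clique must share a bag in every tree decomposition; so some bag has ≥ 3 vertices and tw(G) ≥ 2. Combining the bounds, tw(G) = 2.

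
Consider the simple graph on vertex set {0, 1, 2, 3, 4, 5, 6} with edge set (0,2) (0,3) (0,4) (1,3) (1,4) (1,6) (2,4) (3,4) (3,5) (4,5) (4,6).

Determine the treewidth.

A width-2 tree decomposition is:
Bags: B1 = {0, 2, 4}  B2 = {0, 3, 4}  B3 = {1, 3, 4}  B4 = {1, 4, 6}  B5 = {3, 4, 5}
Tree: B1–B2, B2–B3, B3–B4, B2–B5
The largest bag has 3 vertices, giving width 2; this decomposition certifies tw(G) ≤ 2. Conversely, {0, 2, 4} is a clique of size 3, and the vertices of any clique must share a bag in every tree decomposition; so some bag has ≥ 3 vertices and tw(G) ≥ 2. Hence tw(G) = 2 exactly.

2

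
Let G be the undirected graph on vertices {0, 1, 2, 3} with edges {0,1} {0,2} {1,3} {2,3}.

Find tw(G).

A width-2 tree decomposition is:
Bags: B1 = {0, 1, 3}  B2 = {0, 2, 3}
Tree: B1–B2
Every bag has size at most 3, so the width is 3 − 1 = 2 and tw(G) ≤ 2. The edges 3–1–0–2–3 form a cycle, so G is not a tree and its treewidth is at least 2. Hence tw(G) = 2 exactly.

2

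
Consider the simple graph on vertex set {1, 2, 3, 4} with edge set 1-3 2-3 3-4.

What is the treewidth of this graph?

A width-1 tree decomposition is:
Bags: B1 = {1, 3}  B2 = {2, 3}  B3 = {3, 4}
Tree: B1–B2, B1–B3
Every bag has size at most 2, so the width is 2 − 1 = 1 and tw(G) ≤ 1. Since G has at least one edge (e.g. 3–1), it is not an edgeless graph, so tw(G) ≥ 1. Combining the bounds, tw(G) = 1.

1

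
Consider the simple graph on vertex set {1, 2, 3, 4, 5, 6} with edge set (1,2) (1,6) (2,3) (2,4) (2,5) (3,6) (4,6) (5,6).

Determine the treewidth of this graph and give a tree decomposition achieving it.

Treewidth 2.
Bags: B1 = {1, 2, 6}  B2 = {2, 5, 6}  B3 = {2, 3, 6}  B4 = {2, 4, 6}
Tree: B1–B2, B2–B3, B3–B4

Each bag holds 3 vertices, so the decomposition has width 2, which upper-bounds the treewidth. Since 1–6–5–2–1 is a cycle in G, G is not acyclic. Forests are exactly the graphs of treewidth ≤ 1, so tw(G) ≥ 2. The upper and lower bounds meet at 2, so that is the treewidth.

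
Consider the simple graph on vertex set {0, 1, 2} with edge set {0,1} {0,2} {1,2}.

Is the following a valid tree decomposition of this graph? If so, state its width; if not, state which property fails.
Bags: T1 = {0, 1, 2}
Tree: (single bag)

Every vertex of G appears in some bag (union = {0, 1, 2}); every edge is covered by a bag; and for each vertex v the set of bags containing v is connected in the bag tree. The decomposition is therefore valid. The largest bag has 3 vertices, so the width is 2.

Yes; width 2.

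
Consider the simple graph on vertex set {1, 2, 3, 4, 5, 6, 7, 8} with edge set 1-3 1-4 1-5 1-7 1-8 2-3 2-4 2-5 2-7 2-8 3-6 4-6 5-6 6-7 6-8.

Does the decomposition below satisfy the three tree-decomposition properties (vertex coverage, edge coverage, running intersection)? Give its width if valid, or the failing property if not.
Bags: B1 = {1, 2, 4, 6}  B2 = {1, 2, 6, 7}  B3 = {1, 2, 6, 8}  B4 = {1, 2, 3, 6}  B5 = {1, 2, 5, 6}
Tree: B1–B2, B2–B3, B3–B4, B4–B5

Checking the three conditions: (i) the bags cover all of {1, 2, 3, 4, 5, 6, 7, 8}; (ii) for each edge, some bag contains both endpoints; (iii) the bags containing any fixed vertex form a subtree. All hold, so the decomposition is valid with width 4 − 1 = 3.

Yes; width 3.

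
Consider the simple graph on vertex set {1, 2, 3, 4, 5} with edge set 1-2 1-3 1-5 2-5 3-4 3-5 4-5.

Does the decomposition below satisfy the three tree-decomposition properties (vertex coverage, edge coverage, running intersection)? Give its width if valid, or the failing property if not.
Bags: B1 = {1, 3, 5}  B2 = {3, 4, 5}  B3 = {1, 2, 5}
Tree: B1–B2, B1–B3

Checking the three conditions: (i) the bags cover all of {1, 2, 3, 4, 5}; (ii) for each edge, some bag contains both endpoints; (iii) the bags containing any fixed vertex form a subtree. All hold, so the decomposition is valid with width 3 − 1 = 2.

Yes; width 2.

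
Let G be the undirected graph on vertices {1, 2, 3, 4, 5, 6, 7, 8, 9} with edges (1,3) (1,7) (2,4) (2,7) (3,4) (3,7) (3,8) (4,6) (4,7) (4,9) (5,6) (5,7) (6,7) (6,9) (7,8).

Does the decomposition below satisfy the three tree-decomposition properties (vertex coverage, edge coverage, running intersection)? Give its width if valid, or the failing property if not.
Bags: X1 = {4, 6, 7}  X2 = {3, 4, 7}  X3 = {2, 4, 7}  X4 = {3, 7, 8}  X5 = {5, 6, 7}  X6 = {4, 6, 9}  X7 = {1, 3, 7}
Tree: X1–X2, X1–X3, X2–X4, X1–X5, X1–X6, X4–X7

Every vertex of G appears in some bag (union = {1, 2, 3, 4, 5, 6, 7, 8, 9}); every edge is covered by a bag; and for each vertex v the set of bags containing v is connected in the bag tree. The decomposition is therefore valid. The largest bag has 3 vertices, so the width is 2.

Yes; width 2.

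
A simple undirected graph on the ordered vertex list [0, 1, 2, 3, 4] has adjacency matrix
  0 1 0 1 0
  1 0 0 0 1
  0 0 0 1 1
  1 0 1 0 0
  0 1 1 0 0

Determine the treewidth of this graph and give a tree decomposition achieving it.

The largest bag has 3 vertices, giving width 2; this decomposition certifies tw(G) ≤ 2. Since 1–4–2–3–0–1 is a cycle in G, G is not acyclic. Forests are exactly the graphs of treewidth ≤ 1, so tw(G) ≥ 2. Hence tw(G) = 2 exactly.

Treewidth 2.
One such decomposition:
Bags: B1 = {1, 2, 4}  B2 = {1, 2, 3}  B3 = {0, 1, 3}
Tree: B1–B2, B2–B3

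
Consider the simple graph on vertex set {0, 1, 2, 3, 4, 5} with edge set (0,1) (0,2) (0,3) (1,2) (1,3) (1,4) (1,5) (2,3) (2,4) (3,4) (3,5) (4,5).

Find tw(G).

A width-3 tree decomposition is:
Bags: B1 = {1, 3, 4, 5}  B2 = {1, 2, 3, 4}  B3 = {0, 1, 2, 3}
Tree: B1–B2, B2–B3
The largest bag has 4 vertices, giving width 3; this decomposition certifies tw(G) ≤ 3. For the lower bound, the 4 vertices {0, 1, 2, 3} are pairwise adjacent, and any tree decomposition puts a clique entirely inside one bag — forcing width ≥ 3. The upper and lower bounds meet at 3, so that is the treewidth.

3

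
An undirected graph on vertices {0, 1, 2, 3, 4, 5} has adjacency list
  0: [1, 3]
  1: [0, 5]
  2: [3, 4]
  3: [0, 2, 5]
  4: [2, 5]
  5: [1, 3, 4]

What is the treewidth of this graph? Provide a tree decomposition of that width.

Every bag has size at most 3, so the width is 3 − 1 = 2 and tw(G) ≤ 2. Since 2–4–5–3–2 is a cycle in G, G is not acyclic. Forests are exactly the graphs of treewidth ≤ 1, so tw(G) ≥ 2. Hence tw(G) = 2 exactly.

Treewidth 2.
Bags: B1 = {2, 3, 4}  B2 = {3, 4, 5}  B3 = {0, 3, 5}  B4 = {0, 1, 5}
Tree: B1–B2, B2–B3, B3–B4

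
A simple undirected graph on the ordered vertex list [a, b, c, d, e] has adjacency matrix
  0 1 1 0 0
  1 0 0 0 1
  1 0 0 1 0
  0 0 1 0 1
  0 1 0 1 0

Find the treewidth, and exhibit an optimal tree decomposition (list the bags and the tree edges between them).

Treewidth 2.
One optimal decomposition is:
Bags: B1 = {b, d, e}  B2 = {a, b, d}  B3 = {a, c, d}
Tree: B1–B2, B2–B3

Every bag has size at most 3, so the width is 3 − 1 = 2 and tw(G) ≤ 2. The edges d–e–b–a–c–d form a cycle, so G is not a tree and its treewidth is at least 2. Therefore the treewidth is 2.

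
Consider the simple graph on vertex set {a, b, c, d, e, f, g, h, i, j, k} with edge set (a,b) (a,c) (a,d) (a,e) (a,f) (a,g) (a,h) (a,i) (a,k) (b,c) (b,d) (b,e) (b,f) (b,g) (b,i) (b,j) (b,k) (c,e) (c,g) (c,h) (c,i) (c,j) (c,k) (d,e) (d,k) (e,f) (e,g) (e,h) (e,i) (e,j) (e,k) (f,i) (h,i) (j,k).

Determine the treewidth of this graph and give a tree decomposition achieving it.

Every bag has size at most 5, so the width is 5 − 1 = 4 and tw(G) ≤ 4. On the other hand G contains the 5-clique {a, c, e, h, i}. A clique must lie in a single bag of any decomposition, so no decomposition can have width below 4. The upper and lower bounds meet at 4, so that is the treewidth.

Treewidth 4.
One optimal decomposition is:
Bags: B1 = {a, b, c, e, k}  B2 = {a, b, c, e, i}  B3 = {a, b, e, f, i}  B4 = {a, b, d, e, k}  B5 = {a, c, e, h, i}  B6 = {b, c, e, j, k}  B7 = {a, b, c, e, g}
Tree: B1–B2, B2–B3, B1–B4, B2–B5, B1–B6, B2–B7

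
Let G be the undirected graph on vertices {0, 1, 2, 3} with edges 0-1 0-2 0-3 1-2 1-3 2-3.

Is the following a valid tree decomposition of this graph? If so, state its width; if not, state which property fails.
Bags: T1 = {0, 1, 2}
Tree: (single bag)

No — vertex 3 appears in no bag.

A tree decomposition must satisfy three properties: every vertex lies in some bag; for every edge, both endpoints lie together in some bag; and for every vertex, the bags containing it form a connected subtree. Here vertex 3 appears in no bag, so the decomposition is invalid.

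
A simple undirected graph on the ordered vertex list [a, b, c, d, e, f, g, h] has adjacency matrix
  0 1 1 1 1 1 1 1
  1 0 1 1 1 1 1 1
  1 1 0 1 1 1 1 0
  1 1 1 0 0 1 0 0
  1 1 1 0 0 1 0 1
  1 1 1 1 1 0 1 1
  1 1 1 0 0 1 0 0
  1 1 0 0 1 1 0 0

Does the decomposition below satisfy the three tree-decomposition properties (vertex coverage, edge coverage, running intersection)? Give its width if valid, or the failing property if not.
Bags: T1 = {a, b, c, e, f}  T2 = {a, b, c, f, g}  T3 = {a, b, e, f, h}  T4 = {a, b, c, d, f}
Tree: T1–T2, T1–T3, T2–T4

Yes; width 4.

Vertex coverage: the bags together contain {a, b, c, d, e, f, g, h}, the full vertex set. Edge coverage: each edge of G has both endpoints in at least one bag. Running intersection: for every vertex, the bags containing it form a connected subtree. All three properties hold, so this is a valid tree decomposition of width max|bag| − 1 = 4, and hence tw(G) ≤ 4.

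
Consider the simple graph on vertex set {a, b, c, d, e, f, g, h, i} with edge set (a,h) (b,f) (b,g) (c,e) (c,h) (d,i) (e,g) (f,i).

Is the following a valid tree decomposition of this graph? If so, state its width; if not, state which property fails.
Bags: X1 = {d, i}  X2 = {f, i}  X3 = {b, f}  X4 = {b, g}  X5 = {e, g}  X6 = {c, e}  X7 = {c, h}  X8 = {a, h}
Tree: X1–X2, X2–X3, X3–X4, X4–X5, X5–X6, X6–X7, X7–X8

Yes; width 1.

Checking the three conditions: (i) the bags cover all of {a, b, c, d, e, f, g, h, i}; (ii) for each edge, some bag contains both endpoints; (iii) the bags containing any fixed vertex form a subtree. All hold, so the decomposition is valid with width 2 − 1 = 1.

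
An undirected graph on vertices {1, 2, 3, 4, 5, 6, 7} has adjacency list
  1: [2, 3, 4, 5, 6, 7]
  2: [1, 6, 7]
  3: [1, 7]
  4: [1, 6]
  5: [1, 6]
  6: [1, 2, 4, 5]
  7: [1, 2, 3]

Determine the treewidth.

A width-2 tree decomposition is:
Bags: B1 = {1, 2, 7}  B2 = {1, 2, 6}  B3 = {1, 3, 7}  B4 = {1, 5, 6}  B5 = {1, 4, 6}
Tree: B1–B2, B1–B3, B2–B4, B4–B5
The largest bag has 3 vertices, giving width 2; this decomposition certifies tw(G) ≤ 2. Conversely, {1, 3, 7} is a clique of size 3, and the vertices of any clique must share a bag in every tree decomposition; so some bag has ≥ 3 vertices and tw(G) ≥ 2. Therefore the treewidth is 2.

2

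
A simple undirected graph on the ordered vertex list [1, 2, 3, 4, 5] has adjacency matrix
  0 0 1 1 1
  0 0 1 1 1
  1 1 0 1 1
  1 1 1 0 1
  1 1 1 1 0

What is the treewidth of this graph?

3

A width-3 tree decomposition is:
Bags: B1 = {1, 3, 4, 5}  B2 = {2, 3, 4, 5}
Tree: B1–B2
Every bag has size at most 4, so the width is 4 − 1 = 3 and tw(G) ≤ 3. For the lower bound, the 4 vertices {1, 3, 4, 5} are pairwise adjacent, and any tree decomposition puts a clique entirely inside one bag — forcing width ≥ 3. Hence tw(G) = 3 exactly.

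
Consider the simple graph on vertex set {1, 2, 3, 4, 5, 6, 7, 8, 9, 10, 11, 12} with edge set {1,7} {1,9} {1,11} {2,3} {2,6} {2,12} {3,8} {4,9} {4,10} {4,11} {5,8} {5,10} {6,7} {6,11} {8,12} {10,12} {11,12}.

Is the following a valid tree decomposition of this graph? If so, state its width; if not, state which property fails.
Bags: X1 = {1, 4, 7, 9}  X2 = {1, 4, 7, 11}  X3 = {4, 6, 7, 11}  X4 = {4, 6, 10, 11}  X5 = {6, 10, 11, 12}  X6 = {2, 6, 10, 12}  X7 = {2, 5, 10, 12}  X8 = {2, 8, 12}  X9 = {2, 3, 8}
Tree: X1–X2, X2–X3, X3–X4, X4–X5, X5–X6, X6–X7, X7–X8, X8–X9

A tree decomposition must satisfy three properties: every vertex lies in some bag; for every edge, both endpoints lie together in some bag; and for every vertex, the bags containing it form a connected subtree. Here edge (5,8) lies in no bag, so the decomposition is invalid.

No — edge (5,8) lies in no bag.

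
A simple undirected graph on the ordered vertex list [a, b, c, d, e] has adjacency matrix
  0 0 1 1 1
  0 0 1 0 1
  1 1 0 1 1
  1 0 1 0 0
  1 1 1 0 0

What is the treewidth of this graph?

2

A width-2 tree decomposition is:
Bags: B1 = {a, c, e}  B2 = {a, c, d}  B3 = {b, c, e}
Tree: B1–B2, B1–B3
Each bag holds 3 vertices, so the decomposition has width 2, which upper-bounds the treewidth. Conversely, {a, c, d} is a clique of size 3, and the vertices of any clique must share a bag in every tree decomposition; so some bag has ≥ 3 vertices and tw(G) ≥ 2. Combining the bounds, tw(G) = 2.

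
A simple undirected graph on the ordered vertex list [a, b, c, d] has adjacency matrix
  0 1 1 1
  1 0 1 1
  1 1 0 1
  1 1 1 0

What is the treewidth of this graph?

3

A width-3 tree decomposition is:
Bags: B1 = {a, b, c, d}
Tree: (single bag)
With just one bag of size 4, the width is 4 − 1 = 3, so tw(G) ≤ 3. Conversely, {a, b, c, d} is a clique of size 4, and the vertices of any clique must share a bag in every tree decomposition; so some bag has ≥ 4 vertices and tw(G) ≥ 3. Combining the bounds, tw(G) = 3.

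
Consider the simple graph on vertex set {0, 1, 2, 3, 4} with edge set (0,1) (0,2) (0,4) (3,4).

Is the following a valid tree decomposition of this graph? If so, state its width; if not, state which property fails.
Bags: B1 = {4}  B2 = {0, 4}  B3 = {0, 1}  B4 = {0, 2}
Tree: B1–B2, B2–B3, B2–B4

A tree decomposition must satisfy three properties: every vertex lies in some bag; for every edge, both endpoints lie together in some bag; and for every vertex, the bags containing it form a connected subtree. Here vertex 3 appears in no bag, so the decomposition is invalid.

No — vertex 3 appears in no bag.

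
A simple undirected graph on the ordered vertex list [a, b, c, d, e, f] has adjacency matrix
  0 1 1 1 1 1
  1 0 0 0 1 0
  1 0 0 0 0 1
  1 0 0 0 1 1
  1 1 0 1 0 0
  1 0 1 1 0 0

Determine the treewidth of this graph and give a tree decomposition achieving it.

Treewidth 2.
One optimal decomposition is:
Bags: B1 = {a, b, e}  B2 = {a, d, e}  B3 = {a, d, f}  B4 = {a, c, f}
Tree: B1–B2, B2–B3, B3–B4

Each bag holds 3 vertices, so the decomposition has width 2, which upper-bounds the treewidth. On the other hand G contains the 3-clique {a, d, e}. A clique must lie in a single bag of any decomposition, so no decomposition can have width below 2. The upper and lower bounds meet at 2, so that is the treewidth.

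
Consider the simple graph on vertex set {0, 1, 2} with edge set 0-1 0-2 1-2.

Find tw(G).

2

A width-2 tree decomposition is:
Bags: B1 = {0, 1, 2}
Tree: (single bag)
With just one bag of size 3, the width is 3 − 1 = 2, so tw(G) ≤ 2. Conversely, {0, 1, 2} is a clique of size 3, and the vertices of any clique must share a bag in every tree decomposition; so some bag has ≥ 3 vertices and tw(G) ≥ 2. Combining the bounds, tw(G) = 2.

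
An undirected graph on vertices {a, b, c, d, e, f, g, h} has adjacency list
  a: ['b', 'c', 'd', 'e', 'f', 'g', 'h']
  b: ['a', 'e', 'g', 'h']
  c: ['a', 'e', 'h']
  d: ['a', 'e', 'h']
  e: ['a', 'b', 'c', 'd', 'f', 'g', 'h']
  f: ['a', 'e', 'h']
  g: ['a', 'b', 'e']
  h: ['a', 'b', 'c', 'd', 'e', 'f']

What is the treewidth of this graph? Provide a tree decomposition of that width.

Treewidth 3.
One such decomposition:
Bags: B1 = {a, b, e, g}  B2 = {a, b, e, h}  B3 = {a, c, e, h}  B4 = {a, d, e, h}  B5 = {a, e, f, h}
Tree: B1–B2, B2–B3, B2–B4, B3–B5

Every bag has size at most 4, so the width is 4 − 1 = 3 and tw(G) ≤ 3. For the lower bound, the 4 vertices {a, b, e, g} are pairwise adjacent, and any tree decomposition puts a clique entirely inside one bag — forcing width ≥ 3. The upper and lower bounds meet at 3, so that is the treewidth.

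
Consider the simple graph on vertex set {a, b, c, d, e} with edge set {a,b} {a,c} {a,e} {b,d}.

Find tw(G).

A width-1 tree decomposition is:
Bags: B1 = {a, e}  B2 = {a, b}  B3 = {b, d}  B4 = {a, c}
Tree: B1–B2, B2–B3, B2–B4
Every bag has size at most 2, so the width is 2 − 1 = 1 and tw(G) ≤ 1. G has an edge, so its treewidth is at least 1. Combining the bounds, tw(G) = 1.

1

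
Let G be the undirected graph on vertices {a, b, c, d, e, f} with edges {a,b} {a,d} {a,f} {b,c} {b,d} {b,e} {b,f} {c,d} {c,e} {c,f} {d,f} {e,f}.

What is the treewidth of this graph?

3

A width-3 tree decomposition is:
Bags: B1 = {a, b, d, f}  B2 = {b, c, d, f}  B3 = {b, c, e, f}
Tree: B1–B2, B2–B3
Each bag holds 4 vertices, so the decomposition has width 3, which upper-bounds the treewidth. Conversely, {b, c, d, f} is a clique of size 4, and the vertices of any clique must share a bag in every tree decomposition; so some bag has ≥ 4 vertices and tw(G) ≥ 3. Combining the bounds, tw(G) = 3.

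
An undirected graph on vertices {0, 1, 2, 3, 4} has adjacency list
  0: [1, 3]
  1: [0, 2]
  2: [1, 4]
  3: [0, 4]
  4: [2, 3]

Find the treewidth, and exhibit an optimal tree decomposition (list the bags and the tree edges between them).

Treewidth 2.
Bags: B1 = {0, 1, 2}  B2 = {0, 2, 4}  B3 = {0, 3, 4}
Tree: B1–B2, B2–B3

Every bag has size at most 3, so the width is 3 − 1 = 2 and tw(G) ≤ 2. The edges 0–1–2–4–3–0 form a cycle, so G is not a tree and its treewidth is at least 2. Therefore the treewidth is 2.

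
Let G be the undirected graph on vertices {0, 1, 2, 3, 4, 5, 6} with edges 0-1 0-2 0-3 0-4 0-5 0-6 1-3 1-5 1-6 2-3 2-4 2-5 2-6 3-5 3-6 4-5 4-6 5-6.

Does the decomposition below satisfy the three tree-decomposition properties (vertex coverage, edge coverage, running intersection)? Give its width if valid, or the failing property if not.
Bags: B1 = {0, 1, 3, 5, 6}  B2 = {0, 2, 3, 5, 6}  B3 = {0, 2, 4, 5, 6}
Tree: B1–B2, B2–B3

Vertex coverage: the bags together contain {0, 1, 2, 3, 4, 5, 6}, the full vertex set. Edge coverage: each edge of G has both endpoints in at least one bag. Running intersection: for every vertex, the bags containing it form a connected subtree. All three properties hold, so this is a valid tree decomposition of width max|bag| − 1 = 4, and hence tw(G) ≤ 4.

Yes; width 4.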